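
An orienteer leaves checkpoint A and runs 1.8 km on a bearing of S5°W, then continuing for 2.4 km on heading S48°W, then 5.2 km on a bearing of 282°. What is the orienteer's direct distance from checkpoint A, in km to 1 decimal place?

7.4 km

Leg 1 (S5°W, 1.8 km): east 1.8 sin 185° = -0.16, north 1.8 cos 185° = -1.79
Leg 2 (S48°W, 2.4 km): east 2.4 sin 228° = -1.78, north 2.4 cos 228° = -1.61
Leg 3 (282°, 5.2 km): east 5.2 sin 282° = -5.09, north 5.2 cos 282° = 1.08
Net: -7.03 east, -2.32 north. Distance = √((-7.03)² + (-2.32)²) = 7.399 km.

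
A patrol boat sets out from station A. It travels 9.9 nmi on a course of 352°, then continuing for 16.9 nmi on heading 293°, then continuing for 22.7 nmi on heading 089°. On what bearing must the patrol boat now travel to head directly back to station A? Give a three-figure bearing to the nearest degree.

199°

Leg 1 (352°, 9.9 nmi): east 9.9 sin 352° = -1.38, north 9.9 cos 352° = 9.80
Leg 2 (293°, 16.9 nmi): east 16.9 sin 293° = -15.56, north 16.9 cos 293° = 6.60
Leg 3 (089°, 22.7 nmi): east 22.7 sin 89° = 22.70, north 22.7 cos 89° = 0.40
Net displacement: 5.76 east, 16.80 north. Direction back to start is (-5.76, -16.80): bearing = atan2(-5.76, -16.80) mod 360° = 198.93° ≈ 199°.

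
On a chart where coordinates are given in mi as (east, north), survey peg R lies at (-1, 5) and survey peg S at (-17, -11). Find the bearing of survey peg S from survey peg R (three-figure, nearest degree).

225°

Δeast = -17 − -1 = -16.00; Δnorth = -11 − 5 = -16.00.
Bearing = atan2(Δeast, Δnorth) mod 360° = 225.00° ≈ 225°.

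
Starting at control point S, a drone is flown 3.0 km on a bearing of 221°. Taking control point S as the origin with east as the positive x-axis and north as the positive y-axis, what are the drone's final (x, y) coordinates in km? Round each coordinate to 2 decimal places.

(-1.97, -2.26)

Leg 1 (221°, 3.0 km): east 3.0 sin 221° = -1.97, north 3.0 cos 221° = -2.26
Summing: -1.97 km east, -2.26 km north → (-1.97, -2.26).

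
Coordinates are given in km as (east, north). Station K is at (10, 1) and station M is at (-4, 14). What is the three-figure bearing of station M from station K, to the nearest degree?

313°

Δeast = -4 − 10 = -14.00; Δnorth = 14 − 1 = 13.00.
Bearing = atan2(Δeast, Δnorth) mod 360° = 312.88° ≈ 313°.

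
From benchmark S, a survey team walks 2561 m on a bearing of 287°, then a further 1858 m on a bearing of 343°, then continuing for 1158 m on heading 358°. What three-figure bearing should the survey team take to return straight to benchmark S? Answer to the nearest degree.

141°

Leg 1 (287°, 2561 m): east 2561 sin 287° = -2449.10, north 2561 cos 287° = 748.76
Leg 2 (343°, 1858 m): east 1858 sin 343° = -543.23, north 1858 cos 343° = 1776.81
Leg 3 (358°, 1158 m): east 1158 sin 358° = -40.41, north 1158 cos 358° = 1157.29
Net displacement: -3032.74 east, 3682.87 north. Direction back to start is (3032.74, -3682.87): bearing = atan2(3032.74, -3682.87) mod 360° = 140.53° ≈ 141°.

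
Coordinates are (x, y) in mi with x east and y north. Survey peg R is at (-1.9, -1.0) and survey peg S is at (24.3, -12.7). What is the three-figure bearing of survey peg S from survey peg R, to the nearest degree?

Δeast = 24.3 − -1.9 = 26.20; Δnorth = -12.7 − -1.0 = -11.70.
Bearing = atan2(Δeast, Δnorth) mod 360° = 114.06° ≈ 114°.

114°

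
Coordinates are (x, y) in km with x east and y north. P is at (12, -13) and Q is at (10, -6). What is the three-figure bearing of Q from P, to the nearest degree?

344°

Δeast = 10 − 12 = -2.00; Δnorth = -6 − -13 = 7.00.
Bearing = atan2(Δeast, Δnorth) mod 360° = 344.05° ≈ 344°.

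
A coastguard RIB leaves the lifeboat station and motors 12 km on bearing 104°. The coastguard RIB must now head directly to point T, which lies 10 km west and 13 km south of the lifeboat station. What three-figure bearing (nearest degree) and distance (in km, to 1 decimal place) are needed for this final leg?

245°, 23.9 km

Leg 1 (104°, 12 km): east 12 sin 104° = 11.64, north 12 cos 104° = -2.90
Current position: (11.64, -2.90). Target: (-10, -13). Remaining: Δeast = -21.64, Δnorth = -10.10.
Bearing = atan2(-21.64, -10.10) mod 360° = 244.99°; distance = √((-21.64)² + (-10.10)²) = 23.883 km.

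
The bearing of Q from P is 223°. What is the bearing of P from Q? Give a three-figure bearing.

043°

Back-bearing = 223° − 180° = 043°.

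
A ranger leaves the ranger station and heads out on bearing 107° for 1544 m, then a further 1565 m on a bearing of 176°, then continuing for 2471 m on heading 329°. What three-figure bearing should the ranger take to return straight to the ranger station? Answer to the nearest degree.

Leg 1 (107°, 1544 m): east 1544 sin 107° = 1476.53, north 1544 cos 107° = -451.42
Leg 2 (176°, 1565 m): east 1565 sin 176° = 109.17, north 1565 cos 176° = -1561.19
Leg 3 (329°, 2471 m): east 2471 sin 329° = -1272.66, north 2471 cos 329° = 2118.06
Net displacement: 313.04 east, 105.45 north. Direction back to start is (-313.04, -105.45): bearing = atan2(-313.04, -105.45) mod 360° = 251.38° ≈ 251°.

251°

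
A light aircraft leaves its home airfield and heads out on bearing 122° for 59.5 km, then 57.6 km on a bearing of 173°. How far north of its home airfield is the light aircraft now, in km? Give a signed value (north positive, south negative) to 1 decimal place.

-88.7 km

Leg 1 (122°, 59.5 km): east 59.5 sin 122° = 50.46, north 59.5 cos 122° = -31.53
Leg 2 (173°, 57.6 km): east 57.6 sin 173° = 7.02, north 57.6 cos 173° = -57.17
Net north component: -88.70 km.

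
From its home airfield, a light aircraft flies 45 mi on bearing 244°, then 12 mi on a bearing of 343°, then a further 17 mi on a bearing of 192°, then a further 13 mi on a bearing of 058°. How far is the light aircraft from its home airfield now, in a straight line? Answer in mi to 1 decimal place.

40.7 mi

Leg 1 (244°, 45 mi): east 45 sin 244° = -40.45, north 45 cos 244° = -19.73
Leg 2 (343°, 12 mi): east 12 sin 343° = -3.51, north 12 cos 343° = 11.48
Leg 3 (192°, 17 mi): east 17 sin 192° = -3.53, north 17 cos 192° = -16.63
Leg 4 (058°, 13 mi): east 13 sin 58° = 11.02, north 13 cos 58° = 6.89
Net: -36.46 east, -17.99 north. Distance = √((-36.46)² + (-17.99)²) = 40.661 mi.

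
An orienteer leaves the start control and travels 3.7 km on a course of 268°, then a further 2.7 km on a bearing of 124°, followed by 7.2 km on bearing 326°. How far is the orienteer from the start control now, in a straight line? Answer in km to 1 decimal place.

Leg 1 (268°, 3.7 km): east 3.7 sin 268° = -3.70, north 3.7 cos 268° = -0.13
Leg 2 (124°, 2.7 km): east 2.7 sin 124° = 2.24, north 2.7 cos 124° = -1.51
Leg 3 (326°, 7.2 km): east 7.2 sin 326° = -4.03, north 7.2 cos 326° = 5.97
Net: -5.49 east, 4.33 north. Distance = √((-5.49)² + (4.33)²) = 6.989 km.

7.0 km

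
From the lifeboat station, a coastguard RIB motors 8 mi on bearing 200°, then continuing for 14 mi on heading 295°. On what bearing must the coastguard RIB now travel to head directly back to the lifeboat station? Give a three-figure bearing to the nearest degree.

084°

Leg 1 (200°, 8 mi): east 8 sin 200° = -2.74, north 8 cos 200° = -7.52
Leg 2 (295°, 14 mi): east 14 sin 295° = -12.69, north 14 cos 295° = 5.92
Net displacement: -15.42 east, -1.60 north. Direction back to start is (15.42, 1.60): bearing = atan2(15.42, 1.60) mod 360° = 84.07° ≈ 084°.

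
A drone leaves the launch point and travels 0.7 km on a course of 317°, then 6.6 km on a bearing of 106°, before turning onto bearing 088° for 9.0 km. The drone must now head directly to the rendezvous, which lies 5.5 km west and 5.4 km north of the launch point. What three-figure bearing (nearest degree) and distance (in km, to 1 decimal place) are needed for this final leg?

287°, 21.3 km

Leg 1 (317°, 0.7 km): east 0.7 sin 317° = -0.48, north 0.7 cos 317° = 0.51
Leg 2 (106°, 6.6 km): east 6.6 sin 106° = 6.34, north 6.6 cos 106° = -1.82
Leg 3 (088°, 9.0 km): east 9.0 sin 88° = 8.99, north 9.0 cos 88° = 0.31
Current position: (14.86, -0.99). Target: (-5.5, 5.4). Remaining: Δeast = -20.36, Δnorth = 6.39.
Bearing = atan2(-20.36, 6.39) mod 360° = 287.43°; distance = √((-20.36)² + (6.39)²) = 21.342 km.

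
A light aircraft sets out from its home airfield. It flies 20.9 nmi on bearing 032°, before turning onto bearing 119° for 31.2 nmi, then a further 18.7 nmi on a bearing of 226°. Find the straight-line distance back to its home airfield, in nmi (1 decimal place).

27.0 nmi

Leg 1 (032°, 20.9 nmi): east 20.9 sin 32° = 11.08, north 20.9 cos 32° = 17.72
Leg 2 (119°, 31.2 nmi): east 31.2 sin 119° = 27.29, north 31.2 cos 119° = -15.13
Leg 3 (226°, 18.7 nmi): east 18.7 sin 226° = -13.45, north 18.7 cos 226° = -12.99
Net: 24.91 east, -10.39 north. Distance = √((24.91)² + (-10.39)²) = 26.992 nmi.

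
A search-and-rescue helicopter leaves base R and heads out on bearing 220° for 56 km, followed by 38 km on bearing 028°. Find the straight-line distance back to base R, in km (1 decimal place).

20.4 km

Leg 1 (220°, 56 km): east 56 sin 220° = -36.00, north 56 cos 220° = -42.90
Leg 2 (028°, 38 km): east 38 sin 28° = 17.84, north 38 cos 28° = 33.55
Net: -18.16 east, -9.35 north. Distance = √((-18.16)² + (-9.35)²) = 20.421 km.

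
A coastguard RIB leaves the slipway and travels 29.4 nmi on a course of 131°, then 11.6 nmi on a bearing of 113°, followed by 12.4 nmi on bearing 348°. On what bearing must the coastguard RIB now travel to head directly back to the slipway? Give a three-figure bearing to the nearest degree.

Leg 1 (131°, 29.4 nmi): east 29.4 sin 131° = 22.19, north 29.4 cos 131° = -19.29
Leg 2 (113°, 11.6 nmi): east 11.6 sin 113° = 10.68, north 11.6 cos 113° = -4.53
Leg 3 (348°, 12.4 nmi): east 12.4 sin 348° = -2.58, north 12.4 cos 348° = 12.13
Net displacement: 30.29 east, -11.69 north. Direction back to start is (-30.29, 11.69): bearing = atan2(-30.29, 11.69) mod 360° = 291.11° ≈ 291°.

291°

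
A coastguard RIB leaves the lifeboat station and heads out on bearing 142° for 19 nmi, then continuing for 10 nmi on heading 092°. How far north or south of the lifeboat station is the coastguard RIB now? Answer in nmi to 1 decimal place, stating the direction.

15.3 nmi south

Leg 1 (142°, 19 nmi): east 19 sin 142° = 11.70, north 19 cos 142° = -14.97
Leg 2 (092°, 10 nmi): east 10 sin 92° = 9.99, north 10 cos 92° = -0.35
Net north component: -15.32 nmi.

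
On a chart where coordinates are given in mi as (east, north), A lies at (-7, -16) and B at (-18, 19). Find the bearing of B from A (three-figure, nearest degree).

Δeast = -18 − -7 = -11.00; Δnorth = 19 − -16 = 35.00.
Bearing = atan2(Δeast, Δnorth) mod 360° = 342.55° ≈ 343°.

343°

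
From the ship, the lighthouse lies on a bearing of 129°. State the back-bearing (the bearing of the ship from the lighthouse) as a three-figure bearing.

309°

Back-bearing = 129° + 180° = 309°.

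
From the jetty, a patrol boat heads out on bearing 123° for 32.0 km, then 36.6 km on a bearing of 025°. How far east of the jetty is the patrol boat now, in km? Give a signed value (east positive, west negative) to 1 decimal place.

42.3 km

Leg 1 (123°, 32.0 km): east 32.0 sin 123° = 26.84, north 32.0 cos 123° = -17.43
Leg 2 (025°, 36.6 km): east 36.6 sin 25° = 15.47, north 36.6 cos 25° = 33.17
Net east component: 42.31 km.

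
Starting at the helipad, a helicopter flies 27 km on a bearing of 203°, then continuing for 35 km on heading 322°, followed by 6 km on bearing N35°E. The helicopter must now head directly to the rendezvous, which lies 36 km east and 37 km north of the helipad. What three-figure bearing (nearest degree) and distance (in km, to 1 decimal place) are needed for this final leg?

066°, 71.0 km

Leg 1 (203°, 27 km): east 27 sin 203° = -10.55, north 27 cos 203° = -24.85
Leg 2 (322°, 35 km): east 35 sin 322° = -21.55, north 35 cos 322° = 27.58
Leg 3 (N35°E, 6 km): east 6 sin 35° = 3.44, north 6 cos 35° = 4.91
Current position: (-28.66, 7.64). Target: (36, 37). Remaining: Δeast = 64.66, Δnorth = 29.36.
Bearing = atan2(64.66, 29.36) mod 360° = 65.58°; distance = √((64.66)² + (29.36)²) = 71.010 km.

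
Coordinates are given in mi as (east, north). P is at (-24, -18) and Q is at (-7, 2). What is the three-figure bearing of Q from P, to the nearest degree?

040°

Δeast = -7 − -24 = 17.00; Δnorth = 2 − -18 = 20.00.
Bearing = atan2(Δeast, Δnorth) mod 360° = 40.36° ≈ 040°.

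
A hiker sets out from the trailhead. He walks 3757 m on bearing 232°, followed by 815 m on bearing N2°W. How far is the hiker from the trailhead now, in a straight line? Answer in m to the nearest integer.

3344 m

Leg 1 (232°, 3757 m): east 3757 sin 232° = -2960.56, north 3757 cos 232° = -2313.04
Leg 2 (N2°W, 815 m): east 815 sin 358° = -28.44, north 815 cos 358° = 814.50
Net: -2989.00 east, -1498.54 north. Distance = √((-2989.00)² + (-1498.54)²) = 3343.610 m.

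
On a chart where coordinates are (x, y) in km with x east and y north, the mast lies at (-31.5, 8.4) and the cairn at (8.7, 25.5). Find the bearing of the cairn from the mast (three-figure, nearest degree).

067°

Δeast = 8.7 − -31.5 = 40.20; Δnorth = 25.5 − 8.4 = 17.10.
Bearing = atan2(Δeast, Δnorth) mod 360° = 66.96° ≈ 067°.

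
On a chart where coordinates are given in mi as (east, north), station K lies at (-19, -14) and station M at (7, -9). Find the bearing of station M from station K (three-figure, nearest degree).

Δeast = 7 − -19 = 26.00; Δnorth = -9 − -14 = 5.00.
Bearing = atan2(Δeast, Δnorth) mod 360° = 79.11° ≈ 079°.

079°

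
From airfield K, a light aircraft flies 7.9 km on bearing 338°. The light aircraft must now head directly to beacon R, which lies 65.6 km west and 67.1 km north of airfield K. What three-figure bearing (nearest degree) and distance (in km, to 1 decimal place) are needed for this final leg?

Leg 1 (338°, 7.9 km): east 7.9 sin 338° = -2.96, north 7.9 cos 338° = 7.32
Current position: (-2.96, 7.32). Target: (-65.6, 67.1). Remaining: Δeast = -62.64, Δnorth = 59.78.
Bearing = atan2(-62.64, 59.78) mod 360° = 313.66°; distance = √((-62.64)² + (59.78)²) = 86.585 km.

314°, 86.6 km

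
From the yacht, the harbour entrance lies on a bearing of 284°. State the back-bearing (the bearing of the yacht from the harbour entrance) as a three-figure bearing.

104°

Back-bearing = 284° − 180° = 104°.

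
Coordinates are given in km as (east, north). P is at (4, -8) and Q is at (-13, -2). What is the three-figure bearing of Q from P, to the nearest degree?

289°

Δeast = -13 − 4 = -17.00; Δnorth = -2 − -8 = 6.00.
Bearing = atan2(Δeast, Δnorth) mod 360° = 289.44° ≈ 289°.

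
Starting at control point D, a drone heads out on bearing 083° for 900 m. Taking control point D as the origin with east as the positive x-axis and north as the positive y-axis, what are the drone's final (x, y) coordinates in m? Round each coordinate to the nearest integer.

(893, 110)

Leg 1 (083°, 900 m): east 900 sin 83° = 893.29, north 900 cos 83° = 109.68
Summing: 893.29 m east, 109.68 m north → (893, 110).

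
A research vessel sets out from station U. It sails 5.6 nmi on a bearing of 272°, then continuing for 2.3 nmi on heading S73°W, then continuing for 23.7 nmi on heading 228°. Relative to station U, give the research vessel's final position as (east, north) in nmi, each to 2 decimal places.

(-25.41, -16.34)

Leg 1 (272°, 5.6 nmi): east 5.6 sin 272° = -5.60, north 5.6 cos 272° = 0.20
Leg 2 (S73°W, 2.3 nmi): east 2.3 sin 253° = -2.20, north 2.3 cos 253° = -0.67
Leg 3 (228°, 23.7 nmi): east 23.7 sin 228° = -17.61, north 23.7 cos 228° = -15.86
Summing: -25.41 nmi east, -16.34 nmi north → (-25.41, -16.34).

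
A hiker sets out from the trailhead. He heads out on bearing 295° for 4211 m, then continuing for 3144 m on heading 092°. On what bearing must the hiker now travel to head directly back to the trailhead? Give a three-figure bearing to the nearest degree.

158°

Leg 1 (295°, 4211 m): east 4211 sin 295° = -3816.46, north 4211 cos 295° = 1779.65
Leg 2 (092°, 3144 m): east 3144 sin 92° = 3142.08, north 3144 cos 92° = -109.72
Net displacement: -674.38 east, 1669.92 north. Direction back to start is (674.38, -1669.92): bearing = atan2(674.38, -1669.92) mod 360° = 158.01° ≈ 158°.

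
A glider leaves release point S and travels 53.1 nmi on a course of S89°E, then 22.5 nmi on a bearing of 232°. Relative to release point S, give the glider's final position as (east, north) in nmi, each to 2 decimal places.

Leg 1 (S89°E, 53.1 nmi): east 53.1 sin 91° = 53.09, north 53.1 cos 91° = -0.93
Leg 2 (232°, 22.5 nmi): east 22.5 sin 232° = -17.73, north 22.5 cos 232° = -13.85
Summing: 35.36 nmi east, -14.78 nmi north → (35.36, -14.78).

(35.36, -14.78)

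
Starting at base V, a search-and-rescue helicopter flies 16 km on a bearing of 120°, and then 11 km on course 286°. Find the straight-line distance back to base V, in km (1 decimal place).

Leg 1 (120°, 16 km): east 16 sin 120° = 13.86, north 16 cos 120° = -8.00
Leg 2 (286°, 11 km): east 11 sin 286° = -10.57, north 11 cos 286° = 3.03
Net: 3.28 east, -4.97 north. Distance = √((3.28)² + (-4.97)²) = 5.954 km.

6.0 km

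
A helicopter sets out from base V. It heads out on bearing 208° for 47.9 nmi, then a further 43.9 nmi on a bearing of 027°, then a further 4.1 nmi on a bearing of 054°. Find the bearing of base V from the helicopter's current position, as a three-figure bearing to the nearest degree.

Leg 1 (208°, 47.9 nmi): east 47.9 sin 208° = -22.49, north 47.9 cos 208° = -42.29
Leg 2 (027°, 43.9 nmi): east 43.9 sin 27° = 19.93, north 43.9 cos 27° = 39.12
Leg 3 (054°, 4.1 nmi): east 4.1 sin 54° = 3.32, north 4.1 cos 54° = 2.41
Net displacement: 0.76 east, -0.77 north. Direction back to start is (-0.76, 0.77): bearing = atan2(-0.76, 0.77) mod 360° = 315.32° ≈ 315°.

315°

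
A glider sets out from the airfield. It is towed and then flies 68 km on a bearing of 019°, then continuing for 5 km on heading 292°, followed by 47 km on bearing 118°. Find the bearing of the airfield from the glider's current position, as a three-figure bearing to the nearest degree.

233°

Leg 1 (019°, 68 km): east 68 sin 19° = 22.14, north 68 cos 19° = 64.30
Leg 2 (292°, 5 km): east 5 sin 292° = -4.64, north 5 cos 292° = 1.87
Leg 3 (118°, 47 km): east 47 sin 118° = 41.50, north 47 cos 118° = -22.07
Net displacement: 59.00 east, 44.10 north. Direction back to start is (-59.00, -44.10): bearing = atan2(-59.00, -44.10) mod 360° = 233.22° ≈ 233°.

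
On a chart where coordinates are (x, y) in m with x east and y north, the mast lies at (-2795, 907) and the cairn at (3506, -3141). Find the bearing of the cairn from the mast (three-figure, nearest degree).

123°

Δeast = 3506 − -2795 = 6301.00; Δnorth = -3141 − 907 = -4048.00.
Bearing = atan2(Δeast, Δnorth) mod 360° = 122.72° ≈ 123°.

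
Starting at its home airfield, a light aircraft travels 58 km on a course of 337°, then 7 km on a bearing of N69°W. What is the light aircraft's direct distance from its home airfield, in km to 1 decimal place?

63.1 km

Leg 1 (337°, 58 km): east 58 sin 337° = -22.66, north 58 cos 337° = 53.39
Leg 2 (N69°W, 7 km): east 7 sin 291° = -6.54, north 7 cos 291° = 2.51
Net: -29.20 east, 55.90 north. Distance = √((-29.20)² + (55.90)²) = 63.064 km.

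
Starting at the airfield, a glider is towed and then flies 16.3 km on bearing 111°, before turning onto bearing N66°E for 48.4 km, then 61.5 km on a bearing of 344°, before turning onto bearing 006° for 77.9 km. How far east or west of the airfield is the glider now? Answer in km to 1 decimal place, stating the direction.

50.6 km east

Leg 1 (111°, 16.3 km): east 16.3 sin 111° = 15.22, north 16.3 cos 111° = -5.84
Leg 2 (N66°E, 48.4 km): east 48.4 sin 66° = 44.22, north 48.4 cos 66° = 19.69
Leg 3 (344°, 61.5 km): east 61.5 sin 344° = -16.95, north 61.5 cos 344° = 59.12
Leg 4 (006°, 77.9 km): east 77.9 sin 6° = 8.14, north 77.9 cos 6° = 77.47
Net east component: 50.62 km.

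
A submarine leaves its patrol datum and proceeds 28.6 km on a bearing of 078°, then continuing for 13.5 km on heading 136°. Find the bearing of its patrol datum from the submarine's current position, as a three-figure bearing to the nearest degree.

Leg 1 (078°, 28.6 km): east 28.6 sin 78° = 27.98, north 28.6 cos 78° = 5.95
Leg 2 (136°, 13.5 km): east 13.5 sin 136° = 9.38, north 13.5 cos 136° = -9.71
Net displacement: 37.35 east, -3.76 north. Direction back to start is (-37.35, 3.76): bearing = atan2(-37.35, 3.76) mod 360° = 275.76° ≈ 276°.

276°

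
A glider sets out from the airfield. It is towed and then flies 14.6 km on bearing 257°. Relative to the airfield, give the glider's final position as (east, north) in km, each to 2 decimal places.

(-14.23, -3.28)

Leg 1 (257°, 14.6 km): east 14.6 sin 257° = -14.23, north 14.6 cos 257° = -3.28
Summing: -14.23 km east, -3.28 km north → (-14.23, -3.28).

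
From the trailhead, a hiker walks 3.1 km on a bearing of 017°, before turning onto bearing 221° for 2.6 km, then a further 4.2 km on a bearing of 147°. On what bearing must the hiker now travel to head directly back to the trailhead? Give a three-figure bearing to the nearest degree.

329°

Leg 1 (017°, 3.1 km): east 3.1 sin 17° = 0.91, north 3.1 cos 17° = 2.96
Leg 2 (221°, 2.6 km): east 2.6 sin 221° = -1.71, north 2.6 cos 221° = -1.96
Leg 3 (147°, 4.2 km): east 4.2 sin 147° = 2.29, north 4.2 cos 147° = -3.52
Net displacement: 1.49 east, -2.52 north. Direction back to start is (-1.49, 2.52): bearing = atan2(-1.49, 2.52) mod 360° = 329.44° ≈ 329°.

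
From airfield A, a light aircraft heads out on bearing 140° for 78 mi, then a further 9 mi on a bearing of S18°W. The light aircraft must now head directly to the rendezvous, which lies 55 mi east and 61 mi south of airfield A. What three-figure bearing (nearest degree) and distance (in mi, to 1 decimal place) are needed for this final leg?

Leg 1 (140°, 78 mi): east 78 sin 140° = 50.14, north 78 cos 140° = -59.75
Leg 2 (S18°W, 9 mi): east 9 sin 198° = -2.78, north 9 cos 198° = -8.56
Current position: (47.36, -68.31). Target: (55, -61). Remaining: Δeast = 7.64, Δnorth = 7.31.
Bearing = atan2(7.64, 7.31) mod 360° = 46.27°; distance = √((7.64)² + (7.31)²) = 10.577 mi.

046°, 10.6 mi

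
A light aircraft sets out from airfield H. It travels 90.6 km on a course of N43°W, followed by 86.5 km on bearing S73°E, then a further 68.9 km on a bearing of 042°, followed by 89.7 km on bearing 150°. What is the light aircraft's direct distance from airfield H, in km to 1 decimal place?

112.8 km

Leg 1 (N43°W, 90.6 km): east 90.6 sin 317° = -61.79, north 90.6 cos 317° = 66.26
Leg 2 (S73°E, 86.5 km): east 86.5 sin 107° = 82.72, north 86.5 cos 107° = -25.29
Leg 3 (042°, 68.9 km): east 68.9 sin 42° = 46.10, north 68.9 cos 42° = 51.20
Leg 4 (150°, 89.7 km): east 89.7 sin 150° = 44.85, north 89.7 cos 150° = -77.68
Net: 111.88 east, 14.49 north. Distance = √((111.88)² + (14.49)²) = 112.819 km.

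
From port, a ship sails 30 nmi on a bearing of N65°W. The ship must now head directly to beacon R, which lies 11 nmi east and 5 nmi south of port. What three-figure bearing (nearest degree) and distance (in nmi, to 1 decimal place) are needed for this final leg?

Leg 1 (N65°W, 30 nmi): east 30 sin 295° = -27.19, north 30 cos 295° = 12.68
Current position: (-27.19, 12.68). Target: (11, -5). Remaining: Δeast = 38.19, Δnorth = -17.68.
Bearing = atan2(38.19, -17.68) mod 360° = 114.84°; distance = √((38.19)² + (-17.68)²) = 42.083 nmi.

115°, 42.1 nmi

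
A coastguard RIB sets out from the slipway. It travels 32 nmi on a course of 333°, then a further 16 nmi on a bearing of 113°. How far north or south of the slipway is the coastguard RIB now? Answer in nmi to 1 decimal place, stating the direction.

Leg 1 (333°, 32 nmi): east 32 sin 333° = -14.53, north 32 cos 333° = 28.51
Leg 2 (113°, 16 nmi): east 16 sin 113° = 14.73, north 16 cos 113° = -6.25
Net north component: 22.26 nmi.

22.3 nmi north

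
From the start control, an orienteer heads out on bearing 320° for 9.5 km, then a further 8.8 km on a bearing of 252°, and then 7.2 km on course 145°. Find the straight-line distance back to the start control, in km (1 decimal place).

Leg 1 (320°, 9.5 km): east 9.5 sin 320° = -6.11, north 9.5 cos 320° = 7.28
Leg 2 (252°, 8.8 km): east 8.8 sin 252° = -8.37, north 8.8 cos 252° = -2.72
Leg 3 (145°, 7.2 km): east 7.2 sin 145° = 4.13, north 7.2 cos 145° = -5.90
Net: -10.35 east, -1.34 north. Distance = √((-10.35)² + (-1.34)²) = 10.432 km.

10.4 km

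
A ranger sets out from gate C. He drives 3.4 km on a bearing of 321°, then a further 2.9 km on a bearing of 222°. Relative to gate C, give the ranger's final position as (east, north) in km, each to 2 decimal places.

Leg 1 (321°, 3.4 km): east 3.4 sin 321° = -2.14, north 3.4 cos 321° = 2.64
Leg 2 (222°, 2.9 km): east 2.9 sin 222° = -1.94, north 2.9 cos 222° = -2.16
Summing: -4.08 km east, 0.49 km north → (-4.08, 0.49).

(-4.08, 0.49)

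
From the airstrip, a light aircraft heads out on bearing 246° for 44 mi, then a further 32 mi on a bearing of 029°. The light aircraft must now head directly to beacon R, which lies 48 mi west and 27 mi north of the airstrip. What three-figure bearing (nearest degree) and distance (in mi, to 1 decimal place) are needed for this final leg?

306°, 28.8 mi

Leg 1 (246°, 44 mi): east 44 sin 246° = -40.20, north 44 cos 246° = -17.90
Leg 2 (029°, 32 mi): east 32 sin 29° = 15.51, north 32 cos 29° = 27.99
Current position: (-24.68, 10.09). Target: (-48, 27). Remaining: Δeast = -23.32, Δnorth = 16.91.
Bearing = atan2(-23.32, 16.91) mod 360° = 305.95°; distance = √((-23.32)² + (16.91)²) = 28.803 mi.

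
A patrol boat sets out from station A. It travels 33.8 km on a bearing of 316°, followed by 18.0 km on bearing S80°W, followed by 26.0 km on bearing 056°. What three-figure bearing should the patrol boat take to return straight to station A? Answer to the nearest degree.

Leg 1 (316°, 33.8 km): east 33.8 sin 316° = -23.48, north 33.8 cos 316° = 24.31
Leg 2 (S80°W, 18.0 km): east 18.0 sin 260° = -17.73, north 18.0 cos 260° = -3.13
Leg 3 (056°, 26.0 km): east 26.0 sin 56° = 21.55, north 26.0 cos 56° = 14.54
Net displacement: -19.65 east, 35.73 north. Direction back to start is (19.65, -35.73): bearing = atan2(19.65, -35.73) mod 360° = 151.19° ≈ 151°.

151°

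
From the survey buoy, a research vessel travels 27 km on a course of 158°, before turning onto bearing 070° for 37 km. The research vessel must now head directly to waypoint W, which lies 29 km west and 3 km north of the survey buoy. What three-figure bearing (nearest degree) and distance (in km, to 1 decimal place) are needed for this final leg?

Leg 1 (158°, 27 km): east 27 sin 158° = 10.11, north 27 cos 158° = -25.03
Leg 2 (070°, 37 km): east 37 sin 70° = 34.77, north 37 cos 70° = 12.65
Current position: (44.88, -12.38). Target: (-29, 3). Remaining: Δeast = -73.88, Δnorth = 15.38.
Bearing = atan2(-73.88, 15.38) mod 360° = 281.76°; distance = √((-73.88)² + (15.38)²) = 75.467 km.

282°, 75.5 km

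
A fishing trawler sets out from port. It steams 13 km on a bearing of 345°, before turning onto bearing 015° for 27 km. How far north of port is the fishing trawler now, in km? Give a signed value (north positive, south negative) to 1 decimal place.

Leg 1 (345°, 13 km): east 13 sin 345° = -3.36, north 13 cos 345° = 12.56
Leg 2 (015°, 27 km): east 27 sin 15° = 6.99, north 27 cos 15° = 26.08
Net north component: 38.64 km.

38.6 km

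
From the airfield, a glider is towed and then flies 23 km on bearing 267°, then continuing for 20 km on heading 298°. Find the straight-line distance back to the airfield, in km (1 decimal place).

41.4 km

Leg 1 (267°, 23 km): east 23 sin 267° = -22.97, north 23 cos 267° = -1.20
Leg 2 (298°, 20 km): east 20 sin 298° = -17.66, north 20 cos 298° = 9.39
Net: -40.63 east, 8.19 north. Distance = √((-40.63)² + (8.19)²) = 41.444 km.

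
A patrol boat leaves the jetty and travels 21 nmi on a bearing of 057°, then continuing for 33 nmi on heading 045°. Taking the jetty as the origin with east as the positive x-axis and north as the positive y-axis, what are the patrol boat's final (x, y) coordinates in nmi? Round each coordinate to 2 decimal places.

Leg 1 (057°, 21 nmi): east 21 sin 57° = 17.61, north 21 cos 57° = 11.44
Leg 2 (045°, 33 nmi): east 33 sin 45° = 23.33, north 33 cos 45° = 23.33
Summing: 40.95 nmi east, 34.77 nmi north → (40.95, 34.77).

(40.95, 34.77)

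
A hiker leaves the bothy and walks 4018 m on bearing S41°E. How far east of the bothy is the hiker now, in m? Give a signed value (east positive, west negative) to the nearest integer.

Leg 1 (S41°E, 4018 m): east 4018 sin 139° = 2636.05, north 4018 cos 139° = -3032.42
Net east component: 2636.05 m.

2636 m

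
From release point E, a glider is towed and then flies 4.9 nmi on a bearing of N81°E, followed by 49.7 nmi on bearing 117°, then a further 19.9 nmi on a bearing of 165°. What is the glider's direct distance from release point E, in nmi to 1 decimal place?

Leg 1 (N81°E, 4.9 nmi): east 4.9 sin 81° = 4.84, north 4.9 cos 81° = 0.77
Leg 2 (117°, 49.7 nmi): east 49.7 sin 117° = 44.28, north 49.7 cos 117° = -22.56
Leg 3 (165°, 19.9 nmi): east 19.9 sin 165° = 5.15, north 19.9 cos 165° = -19.22
Net: 54.27 east, -41.02 north. Distance = √((54.27)² + (-41.02)²) = 68.030 nmi.

68.0 nmi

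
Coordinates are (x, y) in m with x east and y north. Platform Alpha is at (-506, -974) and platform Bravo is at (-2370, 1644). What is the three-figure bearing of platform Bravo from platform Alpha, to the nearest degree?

325°

Δeast = -2370 − -506 = -1864.00; Δnorth = 1644 − -974 = 2618.00.
Bearing = atan2(Δeast, Δnorth) mod 360° = 324.55° ≈ 325°.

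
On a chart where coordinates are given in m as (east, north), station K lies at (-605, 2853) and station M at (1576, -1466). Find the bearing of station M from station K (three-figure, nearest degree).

Δeast = 1576 − -605 = 2181.00; Δnorth = -1466 − 2853 = -4319.00.
Bearing = atan2(Δeast, Δnorth) mod 360° = 153.21° ≈ 153°.

153°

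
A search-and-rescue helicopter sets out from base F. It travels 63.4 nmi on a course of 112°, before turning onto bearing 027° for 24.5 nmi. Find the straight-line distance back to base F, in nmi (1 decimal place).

69.9 nmi

Leg 1 (112°, 63.4 nmi): east 63.4 sin 112° = 58.78, north 63.4 cos 112° = -23.75
Leg 2 (027°, 24.5 nmi): east 24.5 sin 27° = 11.12, north 24.5 cos 27° = 21.83
Net: 69.91 east, -1.92 north. Distance = √((69.91)² + (-1.92)²) = 69.933 nmi.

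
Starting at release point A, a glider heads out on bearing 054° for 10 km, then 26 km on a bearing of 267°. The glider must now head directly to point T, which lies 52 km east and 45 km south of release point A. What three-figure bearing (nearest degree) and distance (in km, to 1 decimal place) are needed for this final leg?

125°, 85.6 km

Leg 1 (054°, 10 km): east 10 sin 54° = 8.09, north 10 cos 54° = 5.88
Leg 2 (267°, 26 km): east 26 sin 267° = -25.96, north 26 cos 267° = -1.36
Current position: (-17.87, 4.52). Target: (52, -45). Remaining: Δeast = 69.87, Δnorth = -49.52.
Bearing = atan2(69.87, -49.52) mod 360° = 125.32°; distance = √((69.87)² + (-49.52)²) = 85.641 km.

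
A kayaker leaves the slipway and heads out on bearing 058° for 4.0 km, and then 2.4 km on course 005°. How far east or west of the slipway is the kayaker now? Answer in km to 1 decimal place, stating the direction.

3.6 km east

Leg 1 (058°, 4.0 km): east 4.0 sin 58° = 3.39, north 4.0 cos 58° = 2.12
Leg 2 (005°, 2.4 km): east 2.4 sin 5° = 0.21, north 2.4 cos 5° = 2.39
Net east component: 3.60 km.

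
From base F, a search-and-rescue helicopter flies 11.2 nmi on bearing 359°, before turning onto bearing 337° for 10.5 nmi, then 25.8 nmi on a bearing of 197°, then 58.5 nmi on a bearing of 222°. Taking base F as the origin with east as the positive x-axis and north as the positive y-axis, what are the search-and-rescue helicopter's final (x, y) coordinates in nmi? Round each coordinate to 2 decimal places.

(-50.99, -47.28)

Leg 1 (359°, 11.2 nmi): east 11.2 sin 359° = -0.20, north 11.2 cos 359° = 11.20
Leg 2 (337°, 10.5 nmi): east 10.5 sin 337° = -4.10, north 10.5 cos 337° = 9.67
Leg 3 (197°, 25.8 nmi): east 25.8 sin 197° = -7.54, north 25.8 cos 197° = -24.67
Leg 4 (222°, 58.5 nmi): east 58.5 sin 222° = -39.14, north 58.5 cos 222° = -43.47
Summing: -50.99 nmi east, -47.28 nmi north → (-50.99, -47.28).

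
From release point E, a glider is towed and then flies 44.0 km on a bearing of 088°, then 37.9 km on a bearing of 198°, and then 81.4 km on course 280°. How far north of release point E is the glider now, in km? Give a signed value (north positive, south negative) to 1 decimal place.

Leg 1 (088°, 44.0 km): east 44.0 sin 88° = 43.97, north 44.0 cos 88° = 1.54
Leg 2 (198°, 37.9 km): east 37.9 sin 198° = -11.71, north 37.9 cos 198° = -36.05
Leg 3 (280°, 81.4 km): east 81.4 sin 280° = -80.16, north 81.4 cos 280° = 14.13
Net north component: -20.37 km.

-20.4 km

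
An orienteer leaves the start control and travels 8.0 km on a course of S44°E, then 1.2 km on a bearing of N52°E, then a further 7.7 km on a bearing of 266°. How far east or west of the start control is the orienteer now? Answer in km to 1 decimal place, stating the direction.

1.2 km west

Leg 1 (S44°E, 8.0 km): east 8.0 sin 136° = 5.56, north 8.0 cos 136° = -5.75
Leg 2 (N52°E, 1.2 km): east 1.2 sin 52° = 0.95, north 1.2 cos 52° = 0.74
Leg 3 (266°, 7.7 km): east 7.7 sin 266° = -7.68, north 7.7 cos 266° = -0.54
Net east component: -1.18 km.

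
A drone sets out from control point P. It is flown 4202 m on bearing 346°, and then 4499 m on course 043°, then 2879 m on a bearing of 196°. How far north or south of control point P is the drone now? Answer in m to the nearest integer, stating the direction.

Leg 1 (346°, 4202 m): east 4202 sin 346° = -1016.56, north 4202 cos 346° = 4077.18
Leg 2 (043°, 4499 m): east 4499 sin 43° = 3068.31, north 4499 cos 43° = 3290.36
Leg 3 (196°, 2879 m): east 2879 sin 196° = -793.56, north 2879 cos 196° = -2767.47
Net north component: 4600.07 m.

4600 m north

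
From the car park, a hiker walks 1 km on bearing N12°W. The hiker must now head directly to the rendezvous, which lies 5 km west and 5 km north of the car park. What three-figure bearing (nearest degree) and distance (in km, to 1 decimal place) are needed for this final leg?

Leg 1 (N12°W, 1 km): east 1 sin 348° = -0.21, north 1 cos 348° = 0.98
Current position: (-0.21, 0.98). Target: (-5, 5). Remaining: Δeast = -4.79, Δnorth = 4.02.
Bearing = atan2(-4.79, 4.02) mod 360° = 310.01°; distance = √((-4.79)² + (4.02)²) = 6.256 km.

310°, 6.3 km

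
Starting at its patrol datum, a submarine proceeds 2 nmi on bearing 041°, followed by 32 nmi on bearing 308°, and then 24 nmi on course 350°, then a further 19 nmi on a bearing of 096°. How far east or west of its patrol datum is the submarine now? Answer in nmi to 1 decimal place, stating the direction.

Leg 1 (041°, 2 nmi): east 2 sin 41° = 1.31, north 2 cos 41° = 1.51
Leg 2 (308°, 32 nmi): east 32 sin 308° = -25.22, north 32 cos 308° = 19.70
Leg 3 (350°, 24 nmi): east 24 sin 350° = -4.17, north 24 cos 350° = 23.64
Leg 4 (096°, 19 nmi): east 19 sin 96° = 18.90, north 19 cos 96° = -1.99
Net east component: -9.18 nmi.

9.2 nmi west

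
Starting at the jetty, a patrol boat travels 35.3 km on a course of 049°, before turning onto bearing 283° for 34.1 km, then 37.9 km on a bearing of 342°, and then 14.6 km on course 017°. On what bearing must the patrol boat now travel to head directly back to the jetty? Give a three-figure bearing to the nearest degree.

Leg 1 (049°, 35.3 km): east 35.3 sin 49° = 26.64, north 35.3 cos 49° = 23.16
Leg 2 (283°, 34.1 km): east 34.1 sin 283° = -33.23, north 34.1 cos 283° = 7.67
Leg 3 (342°, 37.9 km): east 37.9 sin 342° = -11.71, north 37.9 cos 342° = 36.05
Leg 4 (017°, 14.6 km): east 14.6 sin 17° = 4.27, north 14.6 cos 17° = 13.96
Net displacement: -14.03 east, 80.84 north. Direction back to start is (14.03, -80.84): bearing = atan2(14.03, -80.84) mod 360° = 170.16° ≈ 170°.

170°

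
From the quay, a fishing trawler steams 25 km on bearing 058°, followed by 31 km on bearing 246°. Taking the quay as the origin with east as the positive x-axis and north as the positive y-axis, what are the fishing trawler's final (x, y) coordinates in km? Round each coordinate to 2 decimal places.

(-7.12, 0.64)

Leg 1 (058°, 25 km): east 25 sin 58° = 21.20, north 25 cos 58° = 13.25
Leg 2 (246°, 31 km): east 31 sin 246° = -28.32, north 31 cos 246° = -12.61
Summing: -7.12 km east, 0.64 km north → (-7.12, 0.64).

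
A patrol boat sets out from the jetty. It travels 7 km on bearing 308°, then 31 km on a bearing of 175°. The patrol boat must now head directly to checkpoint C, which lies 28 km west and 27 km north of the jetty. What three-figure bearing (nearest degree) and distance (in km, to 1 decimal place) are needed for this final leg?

335°, 59.2 km

Leg 1 (308°, 7 km): east 7 sin 308° = -5.52, north 7 cos 308° = 4.31
Leg 2 (175°, 31 km): east 31 sin 175° = 2.70, north 31 cos 175° = -30.88
Current position: (-2.81, -26.57). Target: (-28, 27). Remaining: Δeast = -25.19, Δnorth = 53.57.
Bearing = atan2(-25.19, 53.57) mod 360° = 334.82°; distance = √((-25.19)² + (53.57)²) = 59.197 km.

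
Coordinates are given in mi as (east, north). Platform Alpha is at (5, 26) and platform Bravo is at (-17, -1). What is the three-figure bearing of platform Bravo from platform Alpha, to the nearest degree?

219°

Δeast = -17 − 5 = -22.00; Δnorth = -1 − 26 = -27.00.
Bearing = atan2(Δeast, Δnorth) mod 360° = 219.17° ≈ 219°.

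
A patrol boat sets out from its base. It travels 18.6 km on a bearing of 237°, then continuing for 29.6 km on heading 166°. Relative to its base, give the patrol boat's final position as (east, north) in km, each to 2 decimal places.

(-8.44, -38.85)

Leg 1 (237°, 18.6 km): east 18.6 sin 237° = -15.60, north 18.6 cos 237° = -10.13
Leg 2 (166°, 29.6 km): east 29.6 sin 166° = 7.16, north 29.6 cos 166° = -28.72
Summing: -8.44 km east, -38.85 km north → (-8.44, -38.85).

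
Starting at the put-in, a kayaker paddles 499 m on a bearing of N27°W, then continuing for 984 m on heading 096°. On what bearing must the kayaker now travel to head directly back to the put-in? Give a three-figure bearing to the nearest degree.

246°

Leg 1 (N27°W, 499 m): east 499 sin 333° = -226.54, north 499 cos 333° = 444.61
Leg 2 (096°, 984 m): east 984 sin 96° = 978.61, north 984 cos 96° = -102.86
Net displacement: 752.07 east, 341.76 north. Direction back to start is (-752.07, -341.76): bearing = atan2(-752.07, -341.76) mod 360° = 245.56° ≈ 246°.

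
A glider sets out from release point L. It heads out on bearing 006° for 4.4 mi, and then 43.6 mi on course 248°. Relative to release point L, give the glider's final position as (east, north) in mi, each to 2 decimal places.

Leg 1 (006°, 4.4 mi): east 4.4 sin 6° = 0.46, north 4.4 cos 6° = 4.38
Leg 2 (248°, 43.6 mi): east 43.6 sin 248° = -40.43, north 43.6 cos 248° = -16.33
Summing: -39.97 mi east, -11.96 mi north → (-39.97, -11.96).

(-39.97, -11.96)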